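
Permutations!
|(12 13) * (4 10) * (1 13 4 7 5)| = 7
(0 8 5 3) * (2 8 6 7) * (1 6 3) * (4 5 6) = (0 3)(1 4 5)(2 8 6 7) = [3, 4, 8, 0, 5, 1, 7, 2, 6]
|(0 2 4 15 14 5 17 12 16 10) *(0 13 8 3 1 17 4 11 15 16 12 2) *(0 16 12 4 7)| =|(0 16 10 13 8 3 1 17 2 11 15 14 5 7)(4 12)| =14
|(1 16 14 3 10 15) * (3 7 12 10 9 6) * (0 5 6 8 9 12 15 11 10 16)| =10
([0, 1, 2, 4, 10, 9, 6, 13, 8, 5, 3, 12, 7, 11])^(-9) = [0, 1, 2, 3, 4, 9, 6, 12, 8, 5, 10, 13, 11, 7]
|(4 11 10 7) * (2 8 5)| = 12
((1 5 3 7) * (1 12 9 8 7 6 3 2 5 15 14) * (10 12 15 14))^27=(1 14)(2 5)(3 6)(7 12)(8 10)(9 15)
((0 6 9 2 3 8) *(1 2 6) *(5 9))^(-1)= (0 8 3 2 1)(5 6 9)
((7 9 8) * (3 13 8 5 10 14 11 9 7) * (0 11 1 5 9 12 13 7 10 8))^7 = ((0 11 12 13)(1 5 8 3 7 10 14))^7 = (14)(0 13 12 11)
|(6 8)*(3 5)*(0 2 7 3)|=10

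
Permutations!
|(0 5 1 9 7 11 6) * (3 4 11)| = 9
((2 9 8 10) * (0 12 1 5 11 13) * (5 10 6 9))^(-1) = (0 13 11 5 2 10 1 12)(6 8 9)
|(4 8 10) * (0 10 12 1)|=6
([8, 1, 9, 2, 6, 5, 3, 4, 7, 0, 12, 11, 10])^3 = [4, 1, 8, 0, 2, 5, 9, 3, 6, 7, 12, 11, 10]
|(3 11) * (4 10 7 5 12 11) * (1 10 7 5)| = |(1 10 5 12 11 3 4 7)| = 8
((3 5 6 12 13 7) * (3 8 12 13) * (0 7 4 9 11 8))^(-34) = (3 6 4 11 12 5 13 9 8)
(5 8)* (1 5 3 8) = (1 5)(3 8) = [0, 5, 2, 8, 4, 1, 6, 7, 3]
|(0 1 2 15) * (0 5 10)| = 6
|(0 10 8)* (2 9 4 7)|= |(0 10 8)(2 9 4 7)|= 12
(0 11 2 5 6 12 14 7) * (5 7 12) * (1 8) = (0 11 2 7)(1 8)(5 6)(12 14) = [11, 8, 7, 3, 4, 6, 5, 0, 1, 9, 10, 2, 14, 13, 12]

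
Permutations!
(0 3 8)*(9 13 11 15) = (0 3 8)(9 13 11 15) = [3, 1, 2, 8, 4, 5, 6, 7, 0, 13, 10, 15, 12, 11, 14, 9]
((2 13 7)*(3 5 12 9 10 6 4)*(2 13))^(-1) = ((3 5 12 9 10 6 4)(7 13))^(-1) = (3 4 6 10 9 12 5)(7 13)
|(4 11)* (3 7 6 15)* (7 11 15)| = 4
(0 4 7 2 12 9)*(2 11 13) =(0 4 7 11 13 2 12 9) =[4, 1, 12, 3, 7, 5, 6, 11, 8, 0, 10, 13, 9, 2]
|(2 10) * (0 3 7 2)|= 5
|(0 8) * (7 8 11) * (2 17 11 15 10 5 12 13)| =|(0 15 10 5 12 13 2 17 11 7 8)| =11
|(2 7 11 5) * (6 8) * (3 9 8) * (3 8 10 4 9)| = 12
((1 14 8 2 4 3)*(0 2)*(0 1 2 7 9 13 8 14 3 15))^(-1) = (0 15 4 2 3 1 8 13 9 7)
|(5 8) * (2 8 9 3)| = |(2 8 5 9 3)| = 5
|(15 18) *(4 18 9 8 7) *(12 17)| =6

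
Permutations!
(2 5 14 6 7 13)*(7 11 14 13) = [0, 1, 5, 3, 4, 13, 11, 7, 8, 9, 10, 14, 12, 2, 6] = (2 5 13)(6 11 14)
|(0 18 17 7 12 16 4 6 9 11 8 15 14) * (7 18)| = 22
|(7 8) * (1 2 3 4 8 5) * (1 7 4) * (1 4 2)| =|(2 3 4 8)(5 7)| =4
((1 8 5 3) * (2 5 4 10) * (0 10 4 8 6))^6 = (0 6 1 3 5 2 10)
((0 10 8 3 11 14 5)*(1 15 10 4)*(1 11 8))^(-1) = (0 5 14 11 4)(1 10 15)(3 8) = ((0 4 11 14 5)(1 15 10)(3 8))^(-1)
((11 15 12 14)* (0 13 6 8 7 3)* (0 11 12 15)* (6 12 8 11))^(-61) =((15)(0 13 12 14 8 7 3 6 11))^(-61) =(15)(0 12 8 3 11 13 14 7 6)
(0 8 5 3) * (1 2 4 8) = (0 1 2 4 8 5 3) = [1, 2, 4, 0, 8, 3, 6, 7, 5]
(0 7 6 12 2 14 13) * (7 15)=[15, 1, 14, 3, 4, 5, 12, 6, 8, 9, 10, 11, 2, 0, 13, 7]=(0 15 7 6 12 2 14 13)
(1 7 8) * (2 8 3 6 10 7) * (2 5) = (1 5 2 8)(3 6 10 7) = [0, 5, 8, 6, 4, 2, 10, 3, 1, 9, 7]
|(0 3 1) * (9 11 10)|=3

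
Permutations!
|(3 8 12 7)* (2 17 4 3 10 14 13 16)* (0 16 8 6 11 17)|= |(0 16 2)(3 6 11 17 4)(7 10 14 13 8 12)|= 30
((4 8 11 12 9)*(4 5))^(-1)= (4 5 9 12 11 8)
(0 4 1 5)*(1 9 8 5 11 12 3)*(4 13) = (0 13 4 9 8 5)(1 11 12 3) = [13, 11, 2, 1, 9, 0, 6, 7, 5, 8, 10, 12, 3, 4]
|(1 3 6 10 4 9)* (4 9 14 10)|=|(1 3 6 4 14 10 9)|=7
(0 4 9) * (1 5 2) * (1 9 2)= [4, 5, 9, 3, 2, 1, 6, 7, 8, 0]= (0 4 2 9)(1 5)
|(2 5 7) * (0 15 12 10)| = 12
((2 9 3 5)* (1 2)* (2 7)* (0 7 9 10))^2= (0 2)(1 3)(5 9)(7 10)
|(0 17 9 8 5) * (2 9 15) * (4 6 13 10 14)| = 35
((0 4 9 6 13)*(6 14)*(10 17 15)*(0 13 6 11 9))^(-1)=((0 4)(9 14 11)(10 17 15))^(-1)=(0 4)(9 11 14)(10 15 17)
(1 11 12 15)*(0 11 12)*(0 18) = (0 11 18)(1 12 15) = [11, 12, 2, 3, 4, 5, 6, 7, 8, 9, 10, 18, 15, 13, 14, 1, 16, 17, 0]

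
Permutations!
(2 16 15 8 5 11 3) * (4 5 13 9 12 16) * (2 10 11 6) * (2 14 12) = (2 4 5 6 14 12 16 15 8 13 9)(3 10 11) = [0, 1, 4, 10, 5, 6, 14, 7, 13, 2, 11, 3, 16, 9, 12, 8, 15]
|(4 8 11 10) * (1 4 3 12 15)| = |(1 4 8 11 10 3 12 15)| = 8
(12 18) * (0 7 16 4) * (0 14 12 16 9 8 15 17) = [7, 1, 2, 3, 14, 5, 6, 9, 15, 8, 10, 11, 18, 13, 12, 17, 4, 0, 16] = (0 7 9 8 15 17)(4 14 12 18 16)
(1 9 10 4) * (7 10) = (1 9 7 10 4) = [0, 9, 2, 3, 1, 5, 6, 10, 8, 7, 4]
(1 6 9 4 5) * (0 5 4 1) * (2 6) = (0 5)(1 2 6 9) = [5, 2, 6, 3, 4, 0, 9, 7, 8, 1]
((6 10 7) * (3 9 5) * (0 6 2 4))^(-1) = ((0 6 10 7 2 4)(3 9 5))^(-1) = (0 4 2 7 10 6)(3 5 9)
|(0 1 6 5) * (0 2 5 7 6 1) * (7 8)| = |(2 5)(6 8 7)| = 6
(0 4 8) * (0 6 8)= (0 4)(6 8)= [4, 1, 2, 3, 0, 5, 8, 7, 6]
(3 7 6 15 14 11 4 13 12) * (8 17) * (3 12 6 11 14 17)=(3 7 11 4 13 6 15 17 8)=[0, 1, 2, 7, 13, 5, 15, 11, 3, 9, 10, 4, 12, 6, 14, 17, 16, 8]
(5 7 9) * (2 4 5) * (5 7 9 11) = (2 4 7 11 5 9) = [0, 1, 4, 3, 7, 9, 6, 11, 8, 2, 10, 5]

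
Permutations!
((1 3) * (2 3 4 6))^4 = ((1 4 6 2 3))^4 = (1 3 2 6 4)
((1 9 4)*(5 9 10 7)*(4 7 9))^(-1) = (1 4 5 7 9 10)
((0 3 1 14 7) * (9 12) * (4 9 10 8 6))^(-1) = (0 7 14 1 3)(4 6 8 10 12 9)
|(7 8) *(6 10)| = |(6 10)(7 8)| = 2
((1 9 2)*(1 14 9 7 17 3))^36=((1 7 17 3)(2 14 9))^36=(17)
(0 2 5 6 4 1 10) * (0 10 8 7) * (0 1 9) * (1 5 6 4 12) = [2, 8, 6, 3, 9, 4, 12, 5, 7, 0, 10, 11, 1] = (0 2 6 12 1 8 7 5 4 9)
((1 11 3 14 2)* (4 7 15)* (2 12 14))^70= (1 3)(2 11)(4 7 15)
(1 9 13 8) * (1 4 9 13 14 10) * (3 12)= [0, 13, 2, 12, 9, 5, 6, 7, 4, 14, 1, 11, 3, 8, 10]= (1 13 8 4 9 14 10)(3 12)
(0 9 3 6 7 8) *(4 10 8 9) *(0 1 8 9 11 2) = [4, 8, 0, 6, 10, 5, 7, 11, 1, 3, 9, 2] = (0 4 10 9 3 6 7 11 2)(1 8)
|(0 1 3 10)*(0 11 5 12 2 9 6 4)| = |(0 1 3 10 11 5 12 2 9 6 4)| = 11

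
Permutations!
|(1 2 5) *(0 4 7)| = 3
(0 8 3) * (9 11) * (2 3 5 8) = (0 2 3)(5 8)(9 11) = [2, 1, 3, 0, 4, 8, 6, 7, 5, 11, 10, 9]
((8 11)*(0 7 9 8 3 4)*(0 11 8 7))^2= (3 11 4)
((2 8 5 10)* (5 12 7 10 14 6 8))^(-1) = (2 10 7 12 8 6 14 5)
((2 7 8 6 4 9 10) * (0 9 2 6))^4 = (0 4)(2 9)(6 8)(7 10)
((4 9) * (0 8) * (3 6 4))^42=((0 8)(3 6 4 9))^42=(3 4)(6 9)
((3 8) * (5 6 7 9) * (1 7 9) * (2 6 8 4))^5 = (1 7)(2 3 5 6 4 8 9)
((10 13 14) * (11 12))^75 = ((10 13 14)(11 12))^75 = (14)(11 12)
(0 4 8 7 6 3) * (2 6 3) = (0 4 8 7 3)(2 6) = [4, 1, 6, 0, 8, 5, 2, 3, 7]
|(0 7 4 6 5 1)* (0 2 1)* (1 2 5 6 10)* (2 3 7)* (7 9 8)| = |(0 2 3 9 8 7 4 10 1 5)| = 10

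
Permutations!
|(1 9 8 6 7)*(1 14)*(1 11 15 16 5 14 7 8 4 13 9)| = |(4 13 9)(5 14 11 15 16)(6 8)| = 30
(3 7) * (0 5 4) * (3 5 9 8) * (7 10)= (0 9 8 3 10 7 5 4)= [9, 1, 2, 10, 0, 4, 6, 5, 3, 8, 7]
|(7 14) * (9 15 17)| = |(7 14)(9 15 17)| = 6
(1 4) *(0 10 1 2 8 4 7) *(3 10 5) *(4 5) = [4, 7, 8, 10, 2, 3, 6, 0, 5, 9, 1] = (0 4 2 8 5 3 10 1 7)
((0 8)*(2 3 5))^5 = ((0 8)(2 3 5))^5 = (0 8)(2 5 3)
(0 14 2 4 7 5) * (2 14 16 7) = [16, 1, 4, 3, 2, 0, 6, 5, 8, 9, 10, 11, 12, 13, 14, 15, 7] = (0 16 7 5)(2 4)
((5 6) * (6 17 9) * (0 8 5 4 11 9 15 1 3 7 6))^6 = ((0 8 5 17 15 1 3 7 6 4 11 9))^6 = (0 3)(1 9)(4 17)(5 6)(7 8)(11 15)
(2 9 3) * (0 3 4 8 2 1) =(0 3 1)(2 9 4 8) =[3, 0, 9, 1, 8, 5, 6, 7, 2, 4]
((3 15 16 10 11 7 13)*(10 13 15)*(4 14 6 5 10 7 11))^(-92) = ((3 7 15 16 13)(4 14 6 5 10))^(-92) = (3 16 7 13 15)(4 5 14 10 6)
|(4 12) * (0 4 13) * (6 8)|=|(0 4 12 13)(6 8)|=4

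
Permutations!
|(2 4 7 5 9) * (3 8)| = 10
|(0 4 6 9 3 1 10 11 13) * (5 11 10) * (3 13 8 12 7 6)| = |(0 4 3 1 5 11 8 12 7 6 9 13)| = 12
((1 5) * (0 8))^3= ((0 8)(1 5))^3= (0 8)(1 5)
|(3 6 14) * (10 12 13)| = 3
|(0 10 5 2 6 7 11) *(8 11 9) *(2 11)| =|(0 10 5 11)(2 6 7 9 8)| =20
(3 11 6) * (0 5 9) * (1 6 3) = (0 5 9)(1 6)(3 11) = [5, 6, 2, 11, 4, 9, 1, 7, 8, 0, 10, 3]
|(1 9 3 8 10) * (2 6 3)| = |(1 9 2 6 3 8 10)| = 7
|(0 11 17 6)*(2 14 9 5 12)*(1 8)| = |(0 11 17 6)(1 8)(2 14 9 5 12)| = 20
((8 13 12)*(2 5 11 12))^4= (2 8 11)(5 13 12)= ((2 5 11 12 8 13))^4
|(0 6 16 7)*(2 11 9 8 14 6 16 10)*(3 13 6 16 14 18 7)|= 13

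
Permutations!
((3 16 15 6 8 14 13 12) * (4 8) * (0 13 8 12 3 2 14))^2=(0 3 15 4 2 8 13 16 6 12 14)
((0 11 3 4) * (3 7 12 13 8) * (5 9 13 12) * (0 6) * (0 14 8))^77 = ((0 11 7 5 9 13)(3 4 6 14 8))^77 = (0 13 9 5 7 11)(3 6 8 4 14)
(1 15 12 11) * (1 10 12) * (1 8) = (1 15 8)(10 12 11) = [0, 15, 2, 3, 4, 5, 6, 7, 1, 9, 12, 10, 11, 13, 14, 8]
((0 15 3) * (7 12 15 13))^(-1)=((0 13 7 12 15 3))^(-1)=(0 3 15 12 7 13)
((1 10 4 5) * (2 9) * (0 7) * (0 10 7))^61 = ((1 7 10 4 5)(2 9))^61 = (1 7 10 4 5)(2 9)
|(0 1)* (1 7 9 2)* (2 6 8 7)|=12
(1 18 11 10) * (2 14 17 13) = (1 18 11 10)(2 14 17 13) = [0, 18, 14, 3, 4, 5, 6, 7, 8, 9, 1, 10, 12, 2, 17, 15, 16, 13, 11]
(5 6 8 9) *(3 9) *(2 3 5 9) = [0, 1, 3, 2, 4, 6, 8, 7, 5, 9] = (9)(2 3)(5 6 8)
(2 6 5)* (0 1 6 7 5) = (0 1 6)(2 7 5) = [1, 6, 7, 3, 4, 2, 0, 5]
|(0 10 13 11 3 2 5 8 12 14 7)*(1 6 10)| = 13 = |(0 1 6 10 13 11 3 2 5 8 12 14 7)|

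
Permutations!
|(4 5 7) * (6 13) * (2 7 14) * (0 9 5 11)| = 8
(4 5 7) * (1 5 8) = (1 5 7 4 8) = [0, 5, 2, 3, 8, 7, 6, 4, 1]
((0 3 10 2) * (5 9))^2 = (0 10)(2 3)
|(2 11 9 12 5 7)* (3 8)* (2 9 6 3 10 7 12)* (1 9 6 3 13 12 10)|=6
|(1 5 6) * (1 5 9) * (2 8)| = 2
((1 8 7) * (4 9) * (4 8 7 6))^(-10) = (4 8)(6 9)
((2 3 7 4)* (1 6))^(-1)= (1 6)(2 4 7 3)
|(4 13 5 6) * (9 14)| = 4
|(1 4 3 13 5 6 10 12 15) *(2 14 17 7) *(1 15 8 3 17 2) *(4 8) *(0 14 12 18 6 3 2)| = 42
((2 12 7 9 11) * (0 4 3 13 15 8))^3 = (0 13)(2 9 12 11 7)(3 8)(4 15)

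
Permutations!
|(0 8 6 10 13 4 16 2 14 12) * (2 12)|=|(0 8 6 10 13 4 16 12)(2 14)|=8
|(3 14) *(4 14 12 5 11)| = |(3 12 5 11 4 14)| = 6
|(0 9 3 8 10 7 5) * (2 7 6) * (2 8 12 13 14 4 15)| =|(0 9 3 12 13 14 4 15 2 7 5)(6 8 10)| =33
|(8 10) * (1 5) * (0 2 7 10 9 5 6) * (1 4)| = 10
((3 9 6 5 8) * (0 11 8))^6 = ((0 11 8 3 9 6 5))^6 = (0 5 6 9 3 8 11)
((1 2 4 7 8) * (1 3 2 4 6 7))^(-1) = ((1 4)(2 6 7 8 3))^(-1) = (1 4)(2 3 8 7 6)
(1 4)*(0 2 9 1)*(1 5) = (0 2 9 5 1 4) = [2, 4, 9, 3, 0, 1, 6, 7, 8, 5]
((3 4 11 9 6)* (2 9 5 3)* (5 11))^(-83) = ((11)(2 9 6)(3 4 5))^(-83) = (11)(2 9 6)(3 4 5)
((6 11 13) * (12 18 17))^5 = ((6 11 13)(12 18 17))^5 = (6 13 11)(12 17 18)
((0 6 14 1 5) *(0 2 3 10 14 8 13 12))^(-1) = (0 12 13 8 6)(1 14 10 3 2 5)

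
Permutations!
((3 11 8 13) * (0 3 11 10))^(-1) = (0 10 3)(8 11 13) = ((0 3 10)(8 13 11))^(-1)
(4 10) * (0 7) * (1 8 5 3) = (0 7)(1 8 5 3)(4 10) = [7, 8, 2, 1, 10, 3, 6, 0, 5, 9, 4]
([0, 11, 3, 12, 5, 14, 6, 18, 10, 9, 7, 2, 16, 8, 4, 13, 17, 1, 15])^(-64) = [0, 17, 11, 2, 14, 4, 6, 15, 7, 9, 18, 1, 3, 10, 5, 8, 12, 16, 13]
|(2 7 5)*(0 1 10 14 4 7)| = 8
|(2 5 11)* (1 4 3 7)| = 12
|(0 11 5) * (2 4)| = |(0 11 5)(2 4)| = 6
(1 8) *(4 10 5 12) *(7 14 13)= (1 8)(4 10 5 12)(7 14 13)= [0, 8, 2, 3, 10, 12, 6, 14, 1, 9, 5, 11, 4, 7, 13]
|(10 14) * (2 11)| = 2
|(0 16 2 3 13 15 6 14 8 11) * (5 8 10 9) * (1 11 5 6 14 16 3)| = |(0 3 13 15 14 10 9 6 16 2 1 11)(5 8)| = 12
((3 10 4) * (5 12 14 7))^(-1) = ((3 10 4)(5 12 14 7))^(-1) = (3 4 10)(5 7 14 12)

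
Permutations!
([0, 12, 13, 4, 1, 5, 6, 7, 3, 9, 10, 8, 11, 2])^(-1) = (1 4 3 8 11 12)(2 13)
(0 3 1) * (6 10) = (0 3 1)(6 10) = [3, 0, 2, 1, 4, 5, 10, 7, 8, 9, 6]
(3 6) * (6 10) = (3 10 6) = [0, 1, 2, 10, 4, 5, 3, 7, 8, 9, 6]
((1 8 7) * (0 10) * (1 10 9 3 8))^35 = ((0 9 3 8 7 10))^35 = (0 10 7 8 3 9)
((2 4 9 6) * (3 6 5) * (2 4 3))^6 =((2 3 6 4 9 5))^6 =(9)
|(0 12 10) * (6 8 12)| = |(0 6 8 12 10)| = 5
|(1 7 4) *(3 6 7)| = 5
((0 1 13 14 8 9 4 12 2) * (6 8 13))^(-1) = (0 2 12 4 9 8 6 1)(13 14)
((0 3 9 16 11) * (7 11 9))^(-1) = ((0 3 7 11)(9 16))^(-1) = (0 11 7 3)(9 16)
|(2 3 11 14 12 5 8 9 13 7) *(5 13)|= 21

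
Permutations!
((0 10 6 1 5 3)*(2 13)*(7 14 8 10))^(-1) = (0 3 5 1 6 10 8 14 7)(2 13)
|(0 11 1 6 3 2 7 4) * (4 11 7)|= |(0 7 11 1 6 3 2 4)|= 8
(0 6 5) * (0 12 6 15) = (0 15)(5 12 6) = [15, 1, 2, 3, 4, 12, 5, 7, 8, 9, 10, 11, 6, 13, 14, 0]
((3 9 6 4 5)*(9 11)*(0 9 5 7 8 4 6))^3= ((0 9)(3 11 5)(4 7 8))^3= (11)(0 9)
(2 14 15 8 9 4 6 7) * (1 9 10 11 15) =(1 9 4 6 7 2 14)(8 10 11 15) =[0, 9, 14, 3, 6, 5, 7, 2, 10, 4, 11, 15, 12, 13, 1, 8]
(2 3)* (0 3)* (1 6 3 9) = (0 9 1 6 3 2) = [9, 6, 0, 2, 4, 5, 3, 7, 8, 1]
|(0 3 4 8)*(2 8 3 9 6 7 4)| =|(0 9 6 7 4 3 2 8)| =8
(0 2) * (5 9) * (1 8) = (0 2)(1 8)(5 9) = [2, 8, 0, 3, 4, 9, 6, 7, 1, 5]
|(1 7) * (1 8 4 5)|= 5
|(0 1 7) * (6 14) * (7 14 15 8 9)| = 8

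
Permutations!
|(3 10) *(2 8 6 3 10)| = 4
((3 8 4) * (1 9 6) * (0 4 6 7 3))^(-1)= ((0 4)(1 9 7 3 8 6))^(-1)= (0 4)(1 6 8 3 7 9)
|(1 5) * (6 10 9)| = 6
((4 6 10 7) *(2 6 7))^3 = (10)(4 7)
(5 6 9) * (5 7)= (5 6 9 7)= [0, 1, 2, 3, 4, 6, 9, 5, 8, 7]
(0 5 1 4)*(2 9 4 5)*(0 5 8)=(0 2 9 4 5 1 8)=[2, 8, 9, 3, 5, 1, 6, 7, 0, 4]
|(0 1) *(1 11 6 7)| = 5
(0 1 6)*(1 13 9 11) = (0 13 9 11 1 6) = [13, 6, 2, 3, 4, 5, 0, 7, 8, 11, 10, 1, 12, 9]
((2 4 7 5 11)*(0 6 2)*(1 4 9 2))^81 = (0 7 6 5 1 11 4)(2 9) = ((0 6 1 4 7 5 11)(2 9))^81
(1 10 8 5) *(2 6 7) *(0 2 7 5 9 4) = (0 2 6 5 1 10 8 9 4) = [2, 10, 6, 3, 0, 1, 5, 7, 9, 4, 8]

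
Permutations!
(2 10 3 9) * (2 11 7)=(2 10 3 9 11 7)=[0, 1, 10, 9, 4, 5, 6, 2, 8, 11, 3, 7]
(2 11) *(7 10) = (2 11)(7 10) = [0, 1, 11, 3, 4, 5, 6, 10, 8, 9, 7, 2]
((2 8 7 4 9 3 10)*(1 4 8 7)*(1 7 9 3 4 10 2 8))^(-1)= (1 7 8 10)(2 3 4 9)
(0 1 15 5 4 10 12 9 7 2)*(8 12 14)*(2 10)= (0 1 15 5 4 2)(7 10 14 8 12 9)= [1, 15, 0, 3, 2, 4, 6, 10, 12, 7, 14, 11, 9, 13, 8, 5]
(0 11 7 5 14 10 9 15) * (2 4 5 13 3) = (0 11 7 13 3 2 4 5 14 10 9 15) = [11, 1, 4, 2, 5, 14, 6, 13, 8, 15, 9, 7, 12, 3, 10, 0]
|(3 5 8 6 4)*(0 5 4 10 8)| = |(0 5)(3 4)(6 10 8)| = 6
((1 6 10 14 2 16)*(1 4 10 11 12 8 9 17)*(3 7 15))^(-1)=((1 6 11 12 8 9 17)(2 16 4 10 14)(3 7 15))^(-1)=(1 17 9 8 12 11 6)(2 14 10 4 16)(3 15 7)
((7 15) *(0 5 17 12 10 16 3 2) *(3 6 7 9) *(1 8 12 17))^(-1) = ((17)(0 5 1 8 12 10 16 6 7 15 9 3 2))^(-1) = (17)(0 2 3 9 15 7 6 16 10 12 8 1 5)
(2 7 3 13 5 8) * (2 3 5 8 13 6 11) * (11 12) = (2 7 5 13 8 3 6 12 11) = [0, 1, 7, 6, 4, 13, 12, 5, 3, 9, 10, 2, 11, 8]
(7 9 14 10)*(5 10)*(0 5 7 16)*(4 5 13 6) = (0 13 6 4 5 10 16)(7 9 14) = [13, 1, 2, 3, 5, 10, 4, 9, 8, 14, 16, 11, 12, 6, 7, 15, 0]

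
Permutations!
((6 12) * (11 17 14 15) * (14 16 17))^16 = (17)(11 14 15)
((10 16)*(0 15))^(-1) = (0 15)(10 16) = ((0 15)(10 16))^(-1)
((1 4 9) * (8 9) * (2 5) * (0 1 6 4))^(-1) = (0 1)(2 5)(4 6 9 8)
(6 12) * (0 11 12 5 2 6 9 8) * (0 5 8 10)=(0 11 12 9 10)(2 6 8 5)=[11, 1, 6, 3, 4, 2, 8, 7, 5, 10, 0, 12, 9]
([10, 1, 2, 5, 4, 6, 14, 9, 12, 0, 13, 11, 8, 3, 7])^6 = (0 14 3)(5 10 7)(6 13 9)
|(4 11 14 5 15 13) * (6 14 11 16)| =7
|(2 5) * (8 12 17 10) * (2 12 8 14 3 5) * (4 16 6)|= 6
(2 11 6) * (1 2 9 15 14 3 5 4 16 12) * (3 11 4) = (1 2 4 16 12)(3 5)(6 9 15 14 11) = [0, 2, 4, 5, 16, 3, 9, 7, 8, 15, 10, 6, 1, 13, 11, 14, 12]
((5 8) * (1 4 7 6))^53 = ((1 4 7 6)(5 8))^53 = (1 4 7 6)(5 8)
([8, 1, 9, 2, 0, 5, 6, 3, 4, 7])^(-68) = [8, 1, 2, 3, 0, 5, 6, 7, 4, 9]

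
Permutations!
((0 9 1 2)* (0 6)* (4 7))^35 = ((0 9 1 2 6)(4 7))^35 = (9)(4 7)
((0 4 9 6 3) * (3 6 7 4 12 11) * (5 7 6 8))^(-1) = ((0 12 11 3)(4 9 6 8 5 7))^(-1) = (0 3 11 12)(4 7 5 8 6 9)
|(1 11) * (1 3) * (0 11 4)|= |(0 11 3 1 4)|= 5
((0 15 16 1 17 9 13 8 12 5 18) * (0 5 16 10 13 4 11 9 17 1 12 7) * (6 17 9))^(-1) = (0 7 8 13 10 15)(4 9 17 6 11)(5 18)(12 16)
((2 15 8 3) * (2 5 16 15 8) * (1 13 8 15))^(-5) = (1 13 8 3 5 16)(2 15)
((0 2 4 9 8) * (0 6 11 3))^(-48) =(11)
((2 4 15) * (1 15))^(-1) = (1 4 2 15)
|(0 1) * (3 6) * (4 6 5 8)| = |(0 1)(3 5 8 4 6)| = 10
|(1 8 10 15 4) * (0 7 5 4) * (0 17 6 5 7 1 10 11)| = 12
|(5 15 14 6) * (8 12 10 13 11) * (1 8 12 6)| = |(1 8 6 5 15 14)(10 13 11 12)| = 12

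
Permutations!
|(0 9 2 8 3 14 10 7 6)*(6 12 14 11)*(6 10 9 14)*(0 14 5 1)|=30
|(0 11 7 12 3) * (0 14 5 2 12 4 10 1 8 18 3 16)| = 14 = |(0 11 7 4 10 1 8 18 3 14 5 2 12 16)|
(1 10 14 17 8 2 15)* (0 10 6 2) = (0 10 14 17 8)(1 6 2 15) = [10, 6, 15, 3, 4, 5, 2, 7, 0, 9, 14, 11, 12, 13, 17, 1, 16, 8]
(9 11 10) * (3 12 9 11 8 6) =(3 12 9 8 6)(10 11) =[0, 1, 2, 12, 4, 5, 3, 7, 6, 8, 11, 10, 9]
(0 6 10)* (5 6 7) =(0 7 5 6 10) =[7, 1, 2, 3, 4, 6, 10, 5, 8, 9, 0]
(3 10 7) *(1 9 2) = (1 9 2)(3 10 7) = [0, 9, 1, 10, 4, 5, 6, 3, 8, 2, 7]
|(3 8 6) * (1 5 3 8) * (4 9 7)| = 6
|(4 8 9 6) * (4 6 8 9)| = 3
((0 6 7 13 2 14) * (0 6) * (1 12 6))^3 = (1 7 14 6 2 12 13)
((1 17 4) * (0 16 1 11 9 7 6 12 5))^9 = ((0 16 1 17 4 11 9 7 6 12 5))^9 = (0 12 7 11 17 16 5 6 9 4 1)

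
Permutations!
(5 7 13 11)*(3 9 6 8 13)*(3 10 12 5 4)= (3 9 6 8 13 11 4)(5 7 10 12)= [0, 1, 2, 9, 3, 7, 8, 10, 13, 6, 12, 4, 5, 11]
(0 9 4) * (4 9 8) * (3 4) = (9)(0 8 3 4) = [8, 1, 2, 4, 0, 5, 6, 7, 3, 9]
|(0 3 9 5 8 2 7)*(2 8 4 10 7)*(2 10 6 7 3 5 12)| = 5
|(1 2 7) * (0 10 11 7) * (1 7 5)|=6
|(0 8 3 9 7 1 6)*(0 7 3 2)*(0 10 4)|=|(0 8 2 10 4)(1 6 7)(3 9)|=30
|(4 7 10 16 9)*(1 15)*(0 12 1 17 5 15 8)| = 60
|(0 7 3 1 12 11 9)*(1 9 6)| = 4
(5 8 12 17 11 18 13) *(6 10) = (5 8 12 17 11 18 13)(6 10) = [0, 1, 2, 3, 4, 8, 10, 7, 12, 9, 6, 18, 17, 5, 14, 15, 16, 11, 13]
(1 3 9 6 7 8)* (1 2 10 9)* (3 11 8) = (1 11 8 2 10 9 6 7 3) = [0, 11, 10, 1, 4, 5, 7, 3, 2, 6, 9, 8]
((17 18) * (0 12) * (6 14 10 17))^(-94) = ((0 12)(6 14 10 17 18))^(-94) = (6 14 10 17 18)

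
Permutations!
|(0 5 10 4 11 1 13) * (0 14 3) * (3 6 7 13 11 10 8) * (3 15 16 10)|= 8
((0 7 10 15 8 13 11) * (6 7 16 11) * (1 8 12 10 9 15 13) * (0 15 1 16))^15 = ((1 8 16 11 15 12 10 13 6 7 9))^15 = (1 15 6 8 12 7 16 10 9 11 13)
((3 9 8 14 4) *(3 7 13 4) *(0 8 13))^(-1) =(0 7 4 13 9 3 14 8)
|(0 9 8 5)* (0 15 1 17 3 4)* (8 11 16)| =11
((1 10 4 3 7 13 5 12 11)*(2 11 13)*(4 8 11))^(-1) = (1 11 8 10)(2 7 3 4)(5 13 12)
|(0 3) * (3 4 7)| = 4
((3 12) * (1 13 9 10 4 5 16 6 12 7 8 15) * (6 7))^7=((1 13 9 10 4 5 16 7 8 15)(3 6 12))^7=(1 7 4 13 8 5 9 15 16 10)(3 6 12)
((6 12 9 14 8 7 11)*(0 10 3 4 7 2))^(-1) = (0 2 8 14 9 12 6 11 7 4 3 10) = ((0 10 3 4 7 11 6 12 9 14 8 2))^(-1)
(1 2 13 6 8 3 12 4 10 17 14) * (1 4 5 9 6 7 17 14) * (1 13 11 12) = [0, 2, 11, 1, 10, 9, 8, 17, 3, 6, 14, 12, 5, 7, 4, 15, 16, 13] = (1 2 11 12 5 9 6 8 3)(4 10 14)(7 17 13)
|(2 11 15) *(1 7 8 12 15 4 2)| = |(1 7 8 12 15)(2 11 4)| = 15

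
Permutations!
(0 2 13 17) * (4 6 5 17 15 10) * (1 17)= (0 2 13 15 10 4 6 5 1 17)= [2, 17, 13, 3, 6, 1, 5, 7, 8, 9, 4, 11, 12, 15, 14, 10, 16, 0]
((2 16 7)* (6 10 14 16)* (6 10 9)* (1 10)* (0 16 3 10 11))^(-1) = (0 11 1 2 7 16)(3 14 10)(6 9)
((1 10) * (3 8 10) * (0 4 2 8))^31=(0 8 3 2 1 4 10)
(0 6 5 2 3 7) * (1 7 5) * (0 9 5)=(0 6 1 7 9 5 2 3)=[6, 7, 3, 0, 4, 2, 1, 9, 8, 5]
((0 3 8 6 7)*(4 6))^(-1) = (0 7 6 4 8 3)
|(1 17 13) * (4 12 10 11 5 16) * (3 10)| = 21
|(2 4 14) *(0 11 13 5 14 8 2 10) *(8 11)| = |(0 8 2 4 11 13 5 14 10)| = 9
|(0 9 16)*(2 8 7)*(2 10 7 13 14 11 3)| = 6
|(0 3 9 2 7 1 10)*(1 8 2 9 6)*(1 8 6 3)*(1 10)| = |(0 10)(2 7 6 8)| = 4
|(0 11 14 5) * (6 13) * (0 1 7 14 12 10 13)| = 12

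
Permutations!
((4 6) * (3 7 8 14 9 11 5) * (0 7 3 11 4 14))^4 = (14)(0 7 8)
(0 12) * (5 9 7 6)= (0 12)(5 9 7 6)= [12, 1, 2, 3, 4, 9, 5, 6, 8, 7, 10, 11, 0]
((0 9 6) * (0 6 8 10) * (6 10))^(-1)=((0 9 8 6 10))^(-1)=(0 10 6 8 9)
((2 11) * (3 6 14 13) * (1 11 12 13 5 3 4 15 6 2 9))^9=(15)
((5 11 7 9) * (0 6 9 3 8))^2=(0 9 11 3)(5 7 8 6)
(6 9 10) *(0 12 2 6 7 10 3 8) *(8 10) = (0 12 2 6 9 3 10 7 8) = [12, 1, 6, 10, 4, 5, 9, 8, 0, 3, 7, 11, 2]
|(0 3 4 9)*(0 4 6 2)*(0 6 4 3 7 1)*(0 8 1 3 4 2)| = 10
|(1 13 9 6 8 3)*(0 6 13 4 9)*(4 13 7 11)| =12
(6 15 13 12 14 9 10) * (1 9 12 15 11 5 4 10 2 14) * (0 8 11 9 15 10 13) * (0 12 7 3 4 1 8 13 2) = (0 13 10 6 9)(1 15 12 8 11 5)(2 14 7 3 4) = [13, 15, 14, 4, 2, 1, 9, 3, 11, 0, 6, 5, 8, 10, 7, 12]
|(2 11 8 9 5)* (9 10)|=|(2 11 8 10 9 5)|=6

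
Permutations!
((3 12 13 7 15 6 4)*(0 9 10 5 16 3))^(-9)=(0 5 12 15)(3 7 4 10)(6 9 16 13)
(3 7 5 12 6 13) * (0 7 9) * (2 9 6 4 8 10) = (0 7 5 12 4 8 10 2 9)(3 6 13) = [7, 1, 9, 6, 8, 12, 13, 5, 10, 0, 2, 11, 4, 3]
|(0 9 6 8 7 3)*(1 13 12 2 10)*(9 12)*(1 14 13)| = |(0 12 2 10 14 13 9 6 8 7 3)| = 11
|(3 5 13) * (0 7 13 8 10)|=7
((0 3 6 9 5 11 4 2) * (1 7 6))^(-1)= (0 2 4 11 5 9 6 7 1 3)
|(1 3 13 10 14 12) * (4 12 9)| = |(1 3 13 10 14 9 4 12)| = 8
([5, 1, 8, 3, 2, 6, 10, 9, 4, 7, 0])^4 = [0, 1, 8, 3, 2, 5, 6, 7, 4, 9, 10]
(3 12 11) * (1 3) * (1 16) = (1 3 12 11 16) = [0, 3, 2, 12, 4, 5, 6, 7, 8, 9, 10, 16, 11, 13, 14, 15, 1]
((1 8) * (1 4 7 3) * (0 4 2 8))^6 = ((0 4 7 3 1)(2 8))^6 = (8)(0 4 7 3 1)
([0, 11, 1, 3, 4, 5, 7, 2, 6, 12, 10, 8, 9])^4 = (12)(1 7 8)(2 6 11)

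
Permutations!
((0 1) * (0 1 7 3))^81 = (7)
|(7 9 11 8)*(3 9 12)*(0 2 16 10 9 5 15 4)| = 13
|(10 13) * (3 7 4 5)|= 4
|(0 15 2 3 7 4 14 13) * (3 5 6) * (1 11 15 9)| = |(0 9 1 11 15 2 5 6 3 7 4 14 13)| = 13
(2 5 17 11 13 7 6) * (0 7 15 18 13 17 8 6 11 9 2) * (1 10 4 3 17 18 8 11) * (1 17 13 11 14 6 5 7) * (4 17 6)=[1, 10, 7, 13, 3, 14, 0, 6, 5, 2, 17, 18, 12, 15, 4, 8, 16, 9, 11]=(0 1 10 17 9 2 7 6)(3 13 15 8 5 14 4)(11 18)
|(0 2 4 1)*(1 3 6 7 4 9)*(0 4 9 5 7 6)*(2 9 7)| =10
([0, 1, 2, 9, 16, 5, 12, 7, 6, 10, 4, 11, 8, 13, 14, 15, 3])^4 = [0, 1, 2, 16, 10, 5, 12, 7, 6, 3, 9, 11, 8, 13, 14, 15, 4]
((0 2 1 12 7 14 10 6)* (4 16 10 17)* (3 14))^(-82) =(0 1 7 14 4 10)(2 12 3 17 16 6)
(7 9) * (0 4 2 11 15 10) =(0 4 2 11 15 10)(7 9) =[4, 1, 11, 3, 2, 5, 6, 9, 8, 7, 0, 15, 12, 13, 14, 10]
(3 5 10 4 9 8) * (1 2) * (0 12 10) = [12, 2, 1, 5, 9, 0, 6, 7, 3, 8, 4, 11, 10] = (0 12 10 4 9 8 3 5)(1 2)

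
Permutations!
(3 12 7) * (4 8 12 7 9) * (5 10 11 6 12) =(3 7)(4 8 5 10 11 6 12 9) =[0, 1, 2, 7, 8, 10, 12, 3, 5, 4, 11, 6, 9]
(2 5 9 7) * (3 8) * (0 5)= (0 5 9 7 2)(3 8)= [5, 1, 0, 8, 4, 9, 6, 2, 3, 7]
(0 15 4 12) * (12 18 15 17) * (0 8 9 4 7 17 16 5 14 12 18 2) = (0 16 5 14 12 8 9 4 2)(7 17 18 15) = [16, 1, 0, 3, 2, 14, 6, 17, 9, 4, 10, 11, 8, 13, 12, 7, 5, 18, 15]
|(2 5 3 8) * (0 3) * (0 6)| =6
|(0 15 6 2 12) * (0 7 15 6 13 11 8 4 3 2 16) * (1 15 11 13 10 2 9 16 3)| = 45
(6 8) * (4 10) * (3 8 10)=(3 8 6 10 4)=[0, 1, 2, 8, 3, 5, 10, 7, 6, 9, 4]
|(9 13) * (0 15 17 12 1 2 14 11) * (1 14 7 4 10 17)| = |(0 15 1 2 7 4 10 17 12 14 11)(9 13)| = 22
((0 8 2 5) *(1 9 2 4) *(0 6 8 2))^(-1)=(0 9 1 4 8 6 5 2)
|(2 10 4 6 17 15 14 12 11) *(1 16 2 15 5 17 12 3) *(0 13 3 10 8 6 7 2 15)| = 30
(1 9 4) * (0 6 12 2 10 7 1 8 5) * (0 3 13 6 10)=[10, 9, 0, 13, 8, 3, 12, 1, 5, 4, 7, 11, 2, 6]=(0 10 7 1 9 4 8 5 3 13 6 12 2)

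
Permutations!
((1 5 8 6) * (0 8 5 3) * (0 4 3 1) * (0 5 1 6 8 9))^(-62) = (9)(1 6 5)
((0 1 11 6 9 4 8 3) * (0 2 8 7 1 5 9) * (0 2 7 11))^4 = ((0 5 9 4 11 6 2 8 3 7 1))^4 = (0 11 3 5 6 7 9 2 1 4 8)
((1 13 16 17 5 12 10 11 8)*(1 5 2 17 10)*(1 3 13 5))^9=(2 17)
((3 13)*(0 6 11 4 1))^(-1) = (0 1 4 11 6)(3 13) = ((0 6 11 4 1)(3 13))^(-1)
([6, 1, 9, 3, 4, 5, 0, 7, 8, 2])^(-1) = (0 6)(2 9)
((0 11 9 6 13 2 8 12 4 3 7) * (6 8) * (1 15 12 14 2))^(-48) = (0 1 9 12 14 3 6)(2 7 13 11 15 8 4)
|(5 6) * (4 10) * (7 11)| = |(4 10)(5 6)(7 11)| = 2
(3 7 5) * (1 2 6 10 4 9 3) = (1 2 6 10 4 9 3 7 5) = [0, 2, 6, 7, 9, 1, 10, 5, 8, 3, 4]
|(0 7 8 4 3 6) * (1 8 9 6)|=|(0 7 9 6)(1 8 4 3)|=4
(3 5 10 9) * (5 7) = (3 7 5 10 9) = [0, 1, 2, 7, 4, 10, 6, 5, 8, 3, 9]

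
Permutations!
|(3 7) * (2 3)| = |(2 3 7)| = 3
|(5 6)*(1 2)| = 2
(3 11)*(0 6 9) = (0 6 9)(3 11) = [6, 1, 2, 11, 4, 5, 9, 7, 8, 0, 10, 3]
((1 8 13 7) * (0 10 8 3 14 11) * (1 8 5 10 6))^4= (0 14 1)(3 6 11)(7 8 13)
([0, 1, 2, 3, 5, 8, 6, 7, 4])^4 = (4 5 8)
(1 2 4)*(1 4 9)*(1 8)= (1 2 9 8)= [0, 2, 9, 3, 4, 5, 6, 7, 1, 8]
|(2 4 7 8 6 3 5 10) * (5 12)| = |(2 4 7 8 6 3 12 5 10)| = 9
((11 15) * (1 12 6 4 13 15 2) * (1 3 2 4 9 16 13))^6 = (1 15 9)(4 13 6)(11 16 12)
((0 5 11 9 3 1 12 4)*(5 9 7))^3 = (0 1)(3 4)(9 12)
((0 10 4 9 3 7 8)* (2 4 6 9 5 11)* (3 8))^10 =(2 5)(4 11) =((0 10 6 9 8)(2 4 5 11)(3 7))^10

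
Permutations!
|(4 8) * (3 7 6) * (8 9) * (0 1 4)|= 15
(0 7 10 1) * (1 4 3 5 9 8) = [7, 0, 2, 5, 3, 9, 6, 10, 1, 8, 4] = (0 7 10 4 3 5 9 8 1)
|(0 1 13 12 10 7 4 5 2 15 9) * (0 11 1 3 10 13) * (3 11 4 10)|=|(0 11 1)(2 15 9 4 5)(7 10)(12 13)|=30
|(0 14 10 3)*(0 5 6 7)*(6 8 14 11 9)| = |(0 11 9 6 7)(3 5 8 14 10)| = 5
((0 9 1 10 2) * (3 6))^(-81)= ((0 9 1 10 2)(3 6))^(-81)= (0 2 10 1 9)(3 6)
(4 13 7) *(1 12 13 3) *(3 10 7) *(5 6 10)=(1 12 13 3)(4 5 6 10 7)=[0, 12, 2, 1, 5, 6, 10, 4, 8, 9, 7, 11, 13, 3]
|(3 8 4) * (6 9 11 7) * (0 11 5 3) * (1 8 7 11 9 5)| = 20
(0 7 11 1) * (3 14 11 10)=[7, 0, 2, 14, 4, 5, 6, 10, 8, 9, 3, 1, 12, 13, 11]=(0 7 10 3 14 11 1)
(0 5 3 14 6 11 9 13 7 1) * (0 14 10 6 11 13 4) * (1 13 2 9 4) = (0 5 3 10 6 2 9 1 14 11 4)(7 13) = [5, 14, 9, 10, 0, 3, 2, 13, 8, 1, 6, 4, 12, 7, 11]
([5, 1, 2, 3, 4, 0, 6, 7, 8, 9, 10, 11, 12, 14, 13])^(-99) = (0 5)(13 14)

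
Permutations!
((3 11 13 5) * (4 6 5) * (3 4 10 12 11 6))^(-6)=((3 6 5 4)(10 12 11 13))^(-6)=(3 5)(4 6)(10 11)(12 13)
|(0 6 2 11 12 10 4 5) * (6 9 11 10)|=9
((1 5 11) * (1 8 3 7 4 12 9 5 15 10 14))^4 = (15)(3 9)(4 11)(5 7)(8 12)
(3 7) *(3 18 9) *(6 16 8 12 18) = (3 7 6 16 8 12 18 9) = [0, 1, 2, 7, 4, 5, 16, 6, 12, 3, 10, 11, 18, 13, 14, 15, 8, 17, 9]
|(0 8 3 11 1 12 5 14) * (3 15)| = 9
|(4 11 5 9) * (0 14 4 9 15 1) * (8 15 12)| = |(0 14 4 11 5 12 8 15 1)| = 9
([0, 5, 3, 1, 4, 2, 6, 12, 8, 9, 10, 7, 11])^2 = (1 2)(3 5)(7 11 12)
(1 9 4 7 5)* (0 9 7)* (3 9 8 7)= [8, 3, 2, 9, 0, 1, 6, 5, 7, 4]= (0 8 7 5 1 3 9 4)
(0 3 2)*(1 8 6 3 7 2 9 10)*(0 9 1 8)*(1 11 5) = (0 7 2 9 10 8 6 3 11 5 1) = [7, 0, 9, 11, 4, 1, 3, 2, 6, 10, 8, 5]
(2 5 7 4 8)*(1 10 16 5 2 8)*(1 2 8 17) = (1 10 16 5 7 4 2 8 17) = [0, 10, 8, 3, 2, 7, 6, 4, 17, 9, 16, 11, 12, 13, 14, 15, 5, 1]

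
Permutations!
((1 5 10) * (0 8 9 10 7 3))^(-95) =(0 8 9 10 1 5 7 3)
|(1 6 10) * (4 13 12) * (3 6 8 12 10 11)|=|(1 8 12 4 13 10)(3 6 11)|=6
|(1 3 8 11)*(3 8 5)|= 6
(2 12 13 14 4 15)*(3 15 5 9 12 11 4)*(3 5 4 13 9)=[0, 1, 11, 15, 4, 3, 6, 7, 8, 12, 10, 13, 9, 14, 5, 2]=(2 11 13 14 5 3 15)(9 12)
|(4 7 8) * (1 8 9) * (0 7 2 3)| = 8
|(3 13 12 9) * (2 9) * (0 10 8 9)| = 8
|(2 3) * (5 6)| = |(2 3)(5 6)| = 2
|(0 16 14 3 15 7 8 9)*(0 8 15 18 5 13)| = 14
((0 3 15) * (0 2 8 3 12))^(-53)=((0 12)(2 8 3 15))^(-53)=(0 12)(2 15 3 8)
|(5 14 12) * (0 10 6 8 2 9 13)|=|(0 10 6 8 2 9 13)(5 14 12)|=21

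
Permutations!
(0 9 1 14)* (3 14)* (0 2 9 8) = (0 8)(1 3 14 2 9) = [8, 3, 9, 14, 4, 5, 6, 7, 0, 1, 10, 11, 12, 13, 2]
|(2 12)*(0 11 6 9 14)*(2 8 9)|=|(0 11 6 2 12 8 9 14)|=8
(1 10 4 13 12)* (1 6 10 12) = [0, 12, 2, 3, 13, 5, 10, 7, 8, 9, 4, 11, 6, 1] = (1 12 6 10 4 13)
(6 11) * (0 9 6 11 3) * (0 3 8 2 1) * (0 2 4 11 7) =(0 9 6 8 4 11 7)(1 2) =[9, 2, 1, 3, 11, 5, 8, 0, 4, 6, 10, 7]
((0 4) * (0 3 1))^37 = (0 4 3 1)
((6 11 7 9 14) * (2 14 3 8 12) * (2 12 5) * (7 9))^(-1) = (2 5 8 3 9 11 6 14)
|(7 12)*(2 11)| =2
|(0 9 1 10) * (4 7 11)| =|(0 9 1 10)(4 7 11)| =12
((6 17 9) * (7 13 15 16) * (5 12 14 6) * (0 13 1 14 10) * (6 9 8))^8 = ((0 13 15 16 7 1 14 9 5 12 10)(6 17 8))^8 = (0 5 1 15 10 9 7 13 12 14 16)(6 8 17)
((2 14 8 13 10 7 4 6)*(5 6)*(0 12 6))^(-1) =((0 12 6 2 14 8 13 10 7 4 5))^(-1) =(0 5 4 7 10 13 8 14 2 6 12)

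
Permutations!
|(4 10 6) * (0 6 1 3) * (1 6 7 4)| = 7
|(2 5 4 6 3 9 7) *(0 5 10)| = 9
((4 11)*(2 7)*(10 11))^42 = (11)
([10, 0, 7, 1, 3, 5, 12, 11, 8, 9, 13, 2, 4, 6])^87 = [1, 3, 2, 4, 12, 5, 13, 7, 8, 9, 0, 11, 6, 10]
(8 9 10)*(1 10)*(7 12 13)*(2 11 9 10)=[0, 2, 11, 3, 4, 5, 6, 12, 10, 1, 8, 9, 13, 7]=(1 2 11 9)(7 12 13)(8 10)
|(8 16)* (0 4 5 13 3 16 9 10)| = |(0 4 5 13 3 16 8 9 10)| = 9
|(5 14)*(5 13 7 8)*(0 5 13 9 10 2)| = |(0 5 14 9 10 2)(7 8 13)| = 6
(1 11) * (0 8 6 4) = (0 8 6 4)(1 11) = [8, 11, 2, 3, 0, 5, 4, 7, 6, 9, 10, 1]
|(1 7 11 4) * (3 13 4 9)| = 7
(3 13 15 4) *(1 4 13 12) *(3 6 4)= [0, 3, 2, 12, 6, 5, 4, 7, 8, 9, 10, 11, 1, 15, 14, 13]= (1 3 12)(4 6)(13 15)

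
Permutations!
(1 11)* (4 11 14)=(1 14 4 11)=[0, 14, 2, 3, 11, 5, 6, 7, 8, 9, 10, 1, 12, 13, 4]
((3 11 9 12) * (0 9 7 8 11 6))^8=(0 3 9 6 12)(7 11 8)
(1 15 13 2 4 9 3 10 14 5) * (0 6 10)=(0 6 10 14 5 1 15 13 2 4 9 3)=[6, 15, 4, 0, 9, 1, 10, 7, 8, 3, 14, 11, 12, 2, 5, 13]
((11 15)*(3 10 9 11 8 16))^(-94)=(3 15 10 8 9 16 11)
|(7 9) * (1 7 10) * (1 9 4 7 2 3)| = |(1 2 3)(4 7)(9 10)| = 6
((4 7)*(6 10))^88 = (10)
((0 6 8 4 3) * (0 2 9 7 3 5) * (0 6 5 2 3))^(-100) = ((0 5 6 8 4 2 9 7))^(-100) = (0 4)(2 5)(6 9)(7 8)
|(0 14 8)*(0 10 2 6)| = 6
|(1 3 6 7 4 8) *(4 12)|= 7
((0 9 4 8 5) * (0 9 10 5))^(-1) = (0 8 4 9 5 10)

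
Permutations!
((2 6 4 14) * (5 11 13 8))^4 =((2 6 4 14)(5 11 13 8))^4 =(14)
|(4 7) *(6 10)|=|(4 7)(6 10)|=2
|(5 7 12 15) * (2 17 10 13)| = 4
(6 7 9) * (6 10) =[0, 1, 2, 3, 4, 5, 7, 9, 8, 10, 6] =(6 7 9 10)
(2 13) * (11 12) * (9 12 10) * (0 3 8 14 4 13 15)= (0 3 8 14 4 13 2 15)(9 12 11 10)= [3, 1, 15, 8, 13, 5, 6, 7, 14, 12, 9, 10, 11, 2, 4, 0]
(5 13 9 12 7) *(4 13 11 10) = (4 13 9 12 7 5 11 10) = [0, 1, 2, 3, 13, 11, 6, 5, 8, 12, 4, 10, 7, 9]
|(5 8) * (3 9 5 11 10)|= |(3 9 5 8 11 10)|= 6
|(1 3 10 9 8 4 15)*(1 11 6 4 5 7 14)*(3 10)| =28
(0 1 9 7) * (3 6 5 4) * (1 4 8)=(0 4 3 6 5 8 1 9 7)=[4, 9, 2, 6, 3, 8, 5, 0, 1, 7]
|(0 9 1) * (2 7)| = |(0 9 1)(2 7)| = 6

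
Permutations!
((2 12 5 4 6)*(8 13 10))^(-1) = ((2 12 5 4 6)(8 13 10))^(-1) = (2 6 4 5 12)(8 10 13)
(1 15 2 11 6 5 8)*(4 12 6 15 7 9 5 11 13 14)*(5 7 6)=(1 6 11 15 2 13 14 4 12 5 8)(7 9)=[0, 6, 13, 3, 12, 8, 11, 9, 1, 7, 10, 15, 5, 14, 4, 2]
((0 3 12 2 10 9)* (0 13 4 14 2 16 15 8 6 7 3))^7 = (16)(2 10 9 13 4 14)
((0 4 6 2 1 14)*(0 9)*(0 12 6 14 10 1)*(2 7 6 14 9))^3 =((0 4 9 12 14 2)(1 10)(6 7))^3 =(0 12)(1 10)(2 9)(4 14)(6 7)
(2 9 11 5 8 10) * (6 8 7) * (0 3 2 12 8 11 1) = (0 3 2 9 1)(5 7 6 11)(8 10 12) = [3, 0, 9, 2, 4, 7, 11, 6, 10, 1, 12, 5, 8]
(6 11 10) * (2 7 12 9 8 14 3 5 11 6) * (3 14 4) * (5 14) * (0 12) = (0 12 9 8 4 3 14 5 11 10 2 7) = [12, 1, 7, 14, 3, 11, 6, 0, 4, 8, 2, 10, 9, 13, 5]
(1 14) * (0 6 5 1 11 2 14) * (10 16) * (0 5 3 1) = (0 6 3 1 5)(2 14 11)(10 16) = [6, 5, 14, 1, 4, 0, 3, 7, 8, 9, 16, 2, 12, 13, 11, 15, 10]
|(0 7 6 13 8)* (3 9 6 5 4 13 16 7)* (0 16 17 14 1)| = 42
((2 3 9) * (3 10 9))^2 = (2 9 10)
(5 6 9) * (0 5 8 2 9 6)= (0 5)(2 9 8)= [5, 1, 9, 3, 4, 0, 6, 7, 2, 8]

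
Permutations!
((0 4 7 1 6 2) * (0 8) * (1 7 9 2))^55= (9)(1 6)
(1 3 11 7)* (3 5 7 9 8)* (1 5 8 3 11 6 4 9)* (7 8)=(1 7 5 8 11)(3 6 4 9)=[0, 7, 2, 6, 9, 8, 4, 5, 11, 3, 10, 1]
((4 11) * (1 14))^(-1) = (1 14)(4 11)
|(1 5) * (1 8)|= 3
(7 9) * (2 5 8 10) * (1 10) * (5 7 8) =(1 10 2 7 9 8) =[0, 10, 7, 3, 4, 5, 6, 9, 1, 8, 2]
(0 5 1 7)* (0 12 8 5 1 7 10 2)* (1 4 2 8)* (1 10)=(0 4 2)(5 7 12 10 8)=[4, 1, 0, 3, 2, 7, 6, 12, 5, 9, 8, 11, 10]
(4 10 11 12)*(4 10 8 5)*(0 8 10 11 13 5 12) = (0 8 12 11)(4 10 13 5) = [8, 1, 2, 3, 10, 4, 6, 7, 12, 9, 13, 0, 11, 5]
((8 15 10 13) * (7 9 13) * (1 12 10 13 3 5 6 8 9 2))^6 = (1 12 10 7 2)(3 9 13 15 8 6 5)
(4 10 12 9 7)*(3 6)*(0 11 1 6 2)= [11, 6, 0, 2, 10, 5, 3, 4, 8, 7, 12, 1, 9]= (0 11 1 6 3 2)(4 10 12 9 7)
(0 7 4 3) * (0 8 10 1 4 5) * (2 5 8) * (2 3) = (0 7 8 10 1 4 2 5) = [7, 4, 5, 3, 2, 0, 6, 8, 10, 9, 1]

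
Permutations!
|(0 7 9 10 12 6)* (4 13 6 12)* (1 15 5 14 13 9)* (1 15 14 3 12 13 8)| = 24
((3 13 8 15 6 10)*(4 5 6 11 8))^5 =(3 10 6 5 4 13)(8 11 15)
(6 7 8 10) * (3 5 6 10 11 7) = (3 5 6)(7 8 11) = [0, 1, 2, 5, 4, 6, 3, 8, 11, 9, 10, 7]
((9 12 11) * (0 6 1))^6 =((0 6 1)(9 12 11))^6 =(12)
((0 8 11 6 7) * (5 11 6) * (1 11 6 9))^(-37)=((0 8 9 1 11 5 6 7))^(-37)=(0 1 6 8 11 7 9 5)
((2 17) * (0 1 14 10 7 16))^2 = ((0 1 14 10 7 16)(2 17))^2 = (17)(0 14 7)(1 10 16)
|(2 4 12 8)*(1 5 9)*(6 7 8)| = 6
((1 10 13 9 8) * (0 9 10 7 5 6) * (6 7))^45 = (5 7)(10 13)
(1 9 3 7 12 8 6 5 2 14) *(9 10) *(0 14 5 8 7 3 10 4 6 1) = [14, 4, 5, 3, 6, 2, 8, 12, 1, 10, 9, 11, 7, 13, 0] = (0 14)(1 4 6 8)(2 5)(7 12)(9 10)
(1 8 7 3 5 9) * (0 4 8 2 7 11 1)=(0 4 8 11 1 2 7 3 5 9)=[4, 2, 7, 5, 8, 9, 6, 3, 11, 0, 10, 1]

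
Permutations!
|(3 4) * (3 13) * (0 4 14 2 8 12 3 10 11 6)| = |(0 4 13 10 11 6)(2 8 12 3 14)| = 30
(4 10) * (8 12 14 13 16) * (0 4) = [4, 1, 2, 3, 10, 5, 6, 7, 12, 9, 0, 11, 14, 16, 13, 15, 8] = (0 4 10)(8 12 14 13 16)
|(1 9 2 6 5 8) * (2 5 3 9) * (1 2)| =6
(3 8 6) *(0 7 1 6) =(0 7 1 6 3 8) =[7, 6, 2, 8, 4, 5, 3, 1, 0]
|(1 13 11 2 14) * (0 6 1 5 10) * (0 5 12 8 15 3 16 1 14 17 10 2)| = |(0 6 14 12 8 15 3 16 1 13 11)(2 17 10 5)| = 44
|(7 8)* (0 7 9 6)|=5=|(0 7 8 9 6)|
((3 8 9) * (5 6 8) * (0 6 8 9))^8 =(0 9 5)(3 8 6)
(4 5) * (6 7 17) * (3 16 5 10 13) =(3 16 5 4 10 13)(6 7 17) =[0, 1, 2, 16, 10, 4, 7, 17, 8, 9, 13, 11, 12, 3, 14, 15, 5, 6]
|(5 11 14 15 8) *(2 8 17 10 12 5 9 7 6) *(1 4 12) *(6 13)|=18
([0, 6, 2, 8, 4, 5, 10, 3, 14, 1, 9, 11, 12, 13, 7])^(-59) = [0, 6, 2, 8, 4, 5, 10, 3, 14, 1, 9, 11, 12, 13, 7]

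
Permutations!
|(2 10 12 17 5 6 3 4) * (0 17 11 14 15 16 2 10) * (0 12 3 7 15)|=33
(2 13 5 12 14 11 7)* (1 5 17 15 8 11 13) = (1 5 12 14 13 17 15 8 11 7 2) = [0, 5, 1, 3, 4, 12, 6, 2, 11, 9, 10, 7, 14, 17, 13, 8, 16, 15]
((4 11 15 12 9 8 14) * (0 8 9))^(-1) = ((0 8 14 4 11 15 12))^(-1) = (0 12 15 11 4 14 8)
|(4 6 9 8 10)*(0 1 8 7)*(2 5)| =8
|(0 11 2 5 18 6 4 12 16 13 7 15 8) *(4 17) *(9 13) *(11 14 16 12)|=56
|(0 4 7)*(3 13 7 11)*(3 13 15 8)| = 15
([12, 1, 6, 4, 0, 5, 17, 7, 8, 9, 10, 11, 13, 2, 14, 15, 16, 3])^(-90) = (0 3 6 13)(2 12 4 17)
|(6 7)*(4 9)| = 2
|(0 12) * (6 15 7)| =6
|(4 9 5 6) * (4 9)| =3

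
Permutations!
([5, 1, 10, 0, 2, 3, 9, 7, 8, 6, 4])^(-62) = [5, 1, 10, 0, 2, 3, 6, 7, 8, 9, 4]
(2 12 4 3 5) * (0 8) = (0 8)(2 12 4 3 5) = [8, 1, 12, 5, 3, 2, 6, 7, 0, 9, 10, 11, 4]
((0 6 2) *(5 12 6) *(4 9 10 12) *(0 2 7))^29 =(0 12 4 7 10 5 6 9)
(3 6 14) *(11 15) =(3 6 14)(11 15) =[0, 1, 2, 6, 4, 5, 14, 7, 8, 9, 10, 15, 12, 13, 3, 11]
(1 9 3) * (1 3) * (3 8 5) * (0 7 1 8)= [7, 9, 2, 0, 4, 3, 6, 1, 5, 8]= (0 7 1 9 8 5 3)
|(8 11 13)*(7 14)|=6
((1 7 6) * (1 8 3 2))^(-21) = ((1 7 6 8 3 2))^(-21) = (1 8)(2 6)(3 7)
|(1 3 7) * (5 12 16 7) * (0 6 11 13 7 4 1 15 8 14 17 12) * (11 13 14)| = |(0 6 13 7 15 8 11 14 17 12 16 4 1 3 5)| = 15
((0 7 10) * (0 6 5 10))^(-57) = (10)(0 7)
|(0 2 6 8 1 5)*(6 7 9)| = |(0 2 7 9 6 8 1 5)| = 8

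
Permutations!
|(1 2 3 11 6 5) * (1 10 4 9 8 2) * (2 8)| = |(2 3 11 6 5 10 4 9)| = 8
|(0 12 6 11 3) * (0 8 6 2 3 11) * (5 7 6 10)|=9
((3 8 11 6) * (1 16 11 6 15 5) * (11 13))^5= (1 5 15 11 13 16)(3 6 8)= ((1 16 13 11 15 5)(3 8 6))^5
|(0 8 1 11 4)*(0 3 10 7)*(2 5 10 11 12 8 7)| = |(0 7)(1 12 8)(2 5 10)(3 11 4)| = 6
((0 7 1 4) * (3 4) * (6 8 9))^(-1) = ((0 7 1 3 4)(6 8 9))^(-1) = (0 4 3 1 7)(6 9 8)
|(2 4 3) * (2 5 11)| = 5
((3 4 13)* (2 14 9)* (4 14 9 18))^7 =(2 9)(3 18 13 14 4)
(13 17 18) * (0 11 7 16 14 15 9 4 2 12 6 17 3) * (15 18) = (0 11 7 16 14 18 13 3)(2 12 6 17 15 9 4) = [11, 1, 12, 0, 2, 5, 17, 16, 8, 4, 10, 7, 6, 3, 18, 9, 14, 15, 13]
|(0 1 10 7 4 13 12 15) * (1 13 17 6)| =|(0 13 12 15)(1 10 7 4 17 6)| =12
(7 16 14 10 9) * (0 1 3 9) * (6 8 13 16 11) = (0 1 3 9 7 11 6 8 13 16 14 10) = [1, 3, 2, 9, 4, 5, 8, 11, 13, 7, 0, 6, 12, 16, 10, 15, 14]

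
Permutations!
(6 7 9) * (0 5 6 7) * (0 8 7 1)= (0 5 6 8 7 9 1)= [5, 0, 2, 3, 4, 6, 8, 9, 7, 1]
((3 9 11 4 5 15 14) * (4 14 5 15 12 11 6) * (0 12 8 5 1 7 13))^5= (0 9 7 14 15 12 6 13 3 1 11 4)(5 8)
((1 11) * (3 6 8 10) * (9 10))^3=((1 11)(3 6 8 9 10))^3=(1 11)(3 9 6 10 8)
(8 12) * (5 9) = (5 9)(8 12) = [0, 1, 2, 3, 4, 9, 6, 7, 12, 5, 10, 11, 8]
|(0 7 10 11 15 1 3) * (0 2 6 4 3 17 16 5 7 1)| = 36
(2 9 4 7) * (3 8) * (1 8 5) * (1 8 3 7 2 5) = [0, 3, 9, 1, 2, 8, 6, 5, 7, 4] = (1 3)(2 9 4)(5 8 7)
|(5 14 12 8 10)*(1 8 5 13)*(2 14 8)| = |(1 2 14 12 5 8 10 13)| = 8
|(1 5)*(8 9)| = 2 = |(1 5)(8 9)|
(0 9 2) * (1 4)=(0 9 2)(1 4)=[9, 4, 0, 3, 1, 5, 6, 7, 8, 2]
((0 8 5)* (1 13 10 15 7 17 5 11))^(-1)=((0 8 11 1 13 10 15 7 17 5))^(-1)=(0 5 17 7 15 10 13 1 11 8)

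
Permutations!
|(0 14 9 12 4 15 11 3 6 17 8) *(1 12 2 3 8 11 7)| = |(0 14 9 2 3 6 17 11 8)(1 12 4 15 7)| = 45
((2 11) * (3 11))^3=(11)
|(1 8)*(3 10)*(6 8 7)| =4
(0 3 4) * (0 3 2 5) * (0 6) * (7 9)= (0 2 5 6)(3 4)(7 9)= [2, 1, 5, 4, 3, 6, 0, 9, 8, 7]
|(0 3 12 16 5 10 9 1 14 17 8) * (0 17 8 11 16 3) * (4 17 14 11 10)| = |(1 11 16 5 4 17 10 9)(3 12)(8 14)| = 8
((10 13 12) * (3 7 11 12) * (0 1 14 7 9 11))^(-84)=(14)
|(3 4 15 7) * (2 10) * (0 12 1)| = 12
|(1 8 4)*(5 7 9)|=3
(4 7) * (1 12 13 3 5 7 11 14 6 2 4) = (1 12 13 3 5 7)(2 4 11 14 6) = [0, 12, 4, 5, 11, 7, 2, 1, 8, 9, 10, 14, 13, 3, 6]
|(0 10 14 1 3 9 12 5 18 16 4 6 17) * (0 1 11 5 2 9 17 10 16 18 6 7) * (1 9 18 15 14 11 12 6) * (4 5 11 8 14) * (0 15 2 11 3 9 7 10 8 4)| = |(0 16 5 1 9 6 8 14 12 11 3 17 7 15)(2 18)(4 10)| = 14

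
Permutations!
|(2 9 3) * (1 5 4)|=|(1 5 4)(2 9 3)|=3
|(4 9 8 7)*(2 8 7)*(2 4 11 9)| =|(2 8 4)(7 11 9)| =3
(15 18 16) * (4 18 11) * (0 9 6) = [9, 1, 2, 3, 18, 5, 0, 7, 8, 6, 10, 4, 12, 13, 14, 11, 15, 17, 16] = (0 9 6)(4 18 16 15 11)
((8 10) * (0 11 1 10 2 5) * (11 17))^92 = ((0 17 11 1 10 8 2 5))^92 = (0 10)(1 5)(2 11)(8 17)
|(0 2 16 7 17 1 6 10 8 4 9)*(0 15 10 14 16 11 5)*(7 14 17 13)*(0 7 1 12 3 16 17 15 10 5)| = 60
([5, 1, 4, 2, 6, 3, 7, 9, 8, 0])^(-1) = (0 9 7 6 4 2 3 5)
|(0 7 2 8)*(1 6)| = |(0 7 2 8)(1 6)| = 4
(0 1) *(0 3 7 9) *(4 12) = (0 1 3 7 9)(4 12) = [1, 3, 2, 7, 12, 5, 6, 9, 8, 0, 10, 11, 4]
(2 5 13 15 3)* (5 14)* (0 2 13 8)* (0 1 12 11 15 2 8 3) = (0 8 1 12 11 15)(2 14 5 3 13) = [8, 12, 14, 13, 4, 3, 6, 7, 1, 9, 10, 15, 11, 2, 5, 0]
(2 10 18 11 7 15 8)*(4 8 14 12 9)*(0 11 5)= (0 11 7 15 14 12 9 4 8 2 10 18 5)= [11, 1, 10, 3, 8, 0, 6, 15, 2, 4, 18, 7, 9, 13, 12, 14, 16, 17, 5]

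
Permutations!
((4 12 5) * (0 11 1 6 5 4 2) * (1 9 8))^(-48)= (12)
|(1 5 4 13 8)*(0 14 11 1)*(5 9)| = 9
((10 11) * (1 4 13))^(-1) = ((1 4 13)(10 11))^(-1) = (1 13 4)(10 11)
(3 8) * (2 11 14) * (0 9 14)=(0 9 14 2 11)(3 8)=[9, 1, 11, 8, 4, 5, 6, 7, 3, 14, 10, 0, 12, 13, 2]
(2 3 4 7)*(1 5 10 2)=(1 5 10 2 3 4 7)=[0, 5, 3, 4, 7, 10, 6, 1, 8, 9, 2]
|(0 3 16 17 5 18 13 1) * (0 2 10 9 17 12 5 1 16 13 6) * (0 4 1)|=|(0 3 13 16 12 5 18 6 4 1 2 10 9 17)|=14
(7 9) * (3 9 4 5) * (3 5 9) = (4 9 7) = [0, 1, 2, 3, 9, 5, 6, 4, 8, 7]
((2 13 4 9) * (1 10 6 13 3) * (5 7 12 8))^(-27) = (1 9 6 3 4 10 2 13)(5 7 12 8)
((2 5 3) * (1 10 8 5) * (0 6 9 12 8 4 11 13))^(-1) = (0 13 11 4 10 1 2 3 5 8 12 9 6)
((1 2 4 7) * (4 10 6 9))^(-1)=(1 7 4 9 6 10 2)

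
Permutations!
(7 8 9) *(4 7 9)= (9)(4 7 8)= [0, 1, 2, 3, 7, 5, 6, 8, 4, 9]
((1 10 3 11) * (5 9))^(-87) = (1 10 3 11)(5 9)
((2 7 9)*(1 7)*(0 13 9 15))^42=((0 13 9 2 1 7 15))^42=(15)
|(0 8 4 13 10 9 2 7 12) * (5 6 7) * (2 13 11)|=9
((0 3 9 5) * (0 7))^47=(0 9 7 3 5)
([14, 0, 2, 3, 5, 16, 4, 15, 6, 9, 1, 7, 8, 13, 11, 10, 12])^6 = [1, 10, 2, 3, 4, 5, 6, 11, 8, 9, 15, 14, 12, 13, 0, 7, 16]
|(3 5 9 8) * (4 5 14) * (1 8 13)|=8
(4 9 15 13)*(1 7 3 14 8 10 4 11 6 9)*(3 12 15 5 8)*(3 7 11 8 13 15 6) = (15)(1 11 3 14 7 12 6 9 5 13 8 10 4) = [0, 11, 2, 14, 1, 13, 9, 12, 10, 5, 4, 3, 6, 8, 7, 15]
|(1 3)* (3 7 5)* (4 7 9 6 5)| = 10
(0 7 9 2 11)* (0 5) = (0 7 9 2 11 5) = [7, 1, 11, 3, 4, 0, 6, 9, 8, 2, 10, 5]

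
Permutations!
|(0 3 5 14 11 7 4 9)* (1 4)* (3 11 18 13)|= 30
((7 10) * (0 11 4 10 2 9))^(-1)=(0 9 2 7 10 4 11)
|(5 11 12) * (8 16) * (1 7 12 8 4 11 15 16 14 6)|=|(1 7 12 5 15 16 4 11 8 14 6)|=11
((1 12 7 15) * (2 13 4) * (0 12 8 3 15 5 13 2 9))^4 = ((0 12 7 5 13 4 9)(1 8 3 15))^4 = (15)(0 13 12 4 7 9 5)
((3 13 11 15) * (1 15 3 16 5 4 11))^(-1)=((1 15 16 5 4 11 3 13))^(-1)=(1 13 3 11 4 5 16 15)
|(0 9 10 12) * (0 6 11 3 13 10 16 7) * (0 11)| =10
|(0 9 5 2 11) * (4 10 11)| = 7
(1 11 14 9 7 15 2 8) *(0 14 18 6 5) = (0 14 9 7 15 2 8 1 11 18 6 5) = [14, 11, 8, 3, 4, 0, 5, 15, 1, 7, 10, 18, 12, 13, 9, 2, 16, 17, 6]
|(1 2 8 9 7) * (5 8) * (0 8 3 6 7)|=|(0 8 9)(1 2 5 3 6 7)|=6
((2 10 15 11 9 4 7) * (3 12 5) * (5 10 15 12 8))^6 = (15) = ((2 15 11 9 4 7)(3 8 5)(10 12))^6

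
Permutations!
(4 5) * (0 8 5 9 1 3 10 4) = (0 8 5)(1 3 10 4 9) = [8, 3, 2, 10, 9, 0, 6, 7, 5, 1, 4]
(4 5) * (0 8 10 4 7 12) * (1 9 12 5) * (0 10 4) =(0 8 4 1 9 12 10)(5 7) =[8, 9, 2, 3, 1, 7, 6, 5, 4, 12, 0, 11, 10]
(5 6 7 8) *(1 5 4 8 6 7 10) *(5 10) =(1 10)(4 8)(5 7 6) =[0, 10, 2, 3, 8, 7, 5, 6, 4, 9, 1]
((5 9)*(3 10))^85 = ((3 10)(5 9))^85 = (3 10)(5 9)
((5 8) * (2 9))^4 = (9)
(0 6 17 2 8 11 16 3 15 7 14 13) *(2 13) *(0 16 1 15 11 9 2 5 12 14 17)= (0 6)(1 15 7 17 13 16 3 11)(2 8 9)(5 12 14)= [6, 15, 8, 11, 4, 12, 0, 17, 9, 2, 10, 1, 14, 16, 5, 7, 3, 13]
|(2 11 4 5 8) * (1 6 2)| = |(1 6 2 11 4 5 8)| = 7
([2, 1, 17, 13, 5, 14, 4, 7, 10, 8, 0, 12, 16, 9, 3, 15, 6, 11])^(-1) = (0 10 8 9 13 3 14 5 4 6 16 12 11 17 2)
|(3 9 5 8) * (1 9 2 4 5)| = 10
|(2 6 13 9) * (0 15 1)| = 12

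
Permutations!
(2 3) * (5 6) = [0, 1, 3, 2, 4, 6, 5] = (2 3)(5 6)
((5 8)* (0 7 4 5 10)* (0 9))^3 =((0 7 4 5 8 10 9))^3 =(0 5 9 4 10 7 8)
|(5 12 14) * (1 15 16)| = |(1 15 16)(5 12 14)| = 3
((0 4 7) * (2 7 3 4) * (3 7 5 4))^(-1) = (0 7 4 5 2)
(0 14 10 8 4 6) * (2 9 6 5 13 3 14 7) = [7, 1, 9, 14, 5, 13, 0, 2, 4, 6, 8, 11, 12, 3, 10] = (0 7 2 9 6)(3 14 10 8 4 5 13)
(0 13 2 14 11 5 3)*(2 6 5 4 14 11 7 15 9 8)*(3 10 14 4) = (0 13 6 5 10 14 7 15 9 8 2 11 3) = [13, 1, 11, 0, 4, 10, 5, 15, 2, 8, 14, 3, 12, 6, 7, 9]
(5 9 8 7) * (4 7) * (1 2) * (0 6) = (0 6)(1 2)(4 7 5 9 8) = [6, 2, 1, 3, 7, 9, 0, 5, 4, 8]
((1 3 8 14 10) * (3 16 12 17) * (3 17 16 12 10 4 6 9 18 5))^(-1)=((1 12 16 10)(3 8 14 4 6 9 18 5))^(-1)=(1 10 16 12)(3 5 18 9 6 4 14 8)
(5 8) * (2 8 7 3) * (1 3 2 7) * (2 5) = (1 3 7 5)(2 8) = [0, 3, 8, 7, 4, 1, 6, 5, 2]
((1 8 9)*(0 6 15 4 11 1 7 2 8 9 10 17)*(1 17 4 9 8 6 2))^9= (0 4 1 15)(2 11 8 9)(6 17 10 7)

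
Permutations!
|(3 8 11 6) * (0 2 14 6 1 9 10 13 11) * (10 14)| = |(0 2 10 13 11 1 9 14 6 3 8)| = 11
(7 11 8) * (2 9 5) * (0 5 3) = (0 5 2 9 3)(7 11 8) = [5, 1, 9, 0, 4, 2, 6, 11, 7, 3, 10, 8]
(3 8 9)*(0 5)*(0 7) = (0 5 7)(3 8 9) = [5, 1, 2, 8, 4, 7, 6, 0, 9, 3]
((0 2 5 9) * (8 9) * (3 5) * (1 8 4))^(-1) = (0 9 8 1 4 5 3 2)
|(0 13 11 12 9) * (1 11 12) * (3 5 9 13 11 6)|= 14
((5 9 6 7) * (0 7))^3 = ((0 7 5 9 6))^3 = (0 9 7 6 5)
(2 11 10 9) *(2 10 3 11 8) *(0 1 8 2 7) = (0 1 8 7)(3 11)(9 10) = [1, 8, 2, 11, 4, 5, 6, 0, 7, 10, 9, 3]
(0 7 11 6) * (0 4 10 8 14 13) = (0 7 11 6 4 10 8 14 13) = [7, 1, 2, 3, 10, 5, 4, 11, 14, 9, 8, 6, 12, 0, 13]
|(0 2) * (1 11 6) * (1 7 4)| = 10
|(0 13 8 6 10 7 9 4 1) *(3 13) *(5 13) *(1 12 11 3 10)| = 13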